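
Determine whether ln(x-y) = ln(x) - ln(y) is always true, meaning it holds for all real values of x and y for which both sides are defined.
No, this is NOT an identity.

Claim: ln(x-y) = ln(x) - ln(y).
Test a specific point where both sides are defined: x = 2, y = 3/2.
LHS = ln(x-y) ≈ -0.6931
RHS = ln(x) - ln(y) ≈ 0.2877
Since -0.6931 ≠ 0.2877, the equation fails at this point, so it cannot hold for all real values of x and y for which both sides are defined.
ln(x) - ln(y) = ln(x/y), not ln(x-y).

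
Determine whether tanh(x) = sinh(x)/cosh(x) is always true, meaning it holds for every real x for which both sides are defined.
Yes, this is an identity.

Claim: tanh(x) = sinh(x)/cosh(x).
Reasoning: tanh(x) is defined as sinh(x)/cosh(x) = (e^x - e^-x)/(e^x + e^-x); cosh(x) ≥ 1 is never zero, so this holds for every real x.
So the two sides agree for every real x for which both sides are defined.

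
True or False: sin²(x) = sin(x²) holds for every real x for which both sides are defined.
False.

Claim: sin²(x) = sin(x²).
Test a specific point where both sides are defined: x = -π/3.
LHS = sin²(x) ≈ 0.7500
RHS = sin(x²) ≈ 0.8897
Since 0.7500 ≠ 0.8897, the equation fails at this point, so it cannot hold for every real x for which both sides are defined.
sin²(x) means (sin x)², squaring the output; sin(x²) squares the input. These are different functions.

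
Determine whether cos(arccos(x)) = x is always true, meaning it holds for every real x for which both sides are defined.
Yes, this is an identity.

Claim: cos(arccos(x)) = x.
Reasoning: For -1 ≤ x ≤ 1 (where arccos is defined), arccos(x) is by definition an angle whose cosine equals x. Taking the cosine of that angle returns x. (Note the other order, arccos(cos x) = x, is NOT an identity.)
So the two sides agree for every real x for which both sides are defined.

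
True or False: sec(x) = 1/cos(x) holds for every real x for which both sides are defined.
True.

Claim: sec(x) = 1/cos(x).
Reasoning: sec(x) is by definition the reciprocal of cos(x), wherever cos(x) ≠ 0.
So the two sides agree for every real x for which both sides are defined.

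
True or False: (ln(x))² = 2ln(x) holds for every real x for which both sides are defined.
Claim: (ln(x))² = 2ln(x).
Test a specific point where both sides are defined: x = 4.
LHS = (ln(x))² ≈ 1.9218
RHS = 2ln(x) ≈ 2.7726
Since 1.9218 ≠ 2.7726, the equation fails at this point, so it cannot hold for every real x for which both sides are defined.
2ln(x) equals ln(x²), which is not the same as (ln x)².

Conclusion: False.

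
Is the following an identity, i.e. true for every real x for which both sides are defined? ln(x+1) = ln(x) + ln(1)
No, this is NOT an identity.

Claim: ln(x+1) = ln(x) + ln(1).
Test a specific point where both sides are defined: x = 1/2.
LHS = ln(x+1) ≈ 0.4055
RHS = ln(x) + ln(1) ≈ -0.6931
Since 0.4055 ≠ -0.6931, the equation fails at this point, so it cannot hold for every real x for which both sides are defined.
ln(1) = 0, so the right side is just ln(x), which differs from ln(x+1).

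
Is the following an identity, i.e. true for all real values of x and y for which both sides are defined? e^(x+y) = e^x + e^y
Claim: e^(x+y) = e^x + e^y.
Test a specific point where both sides are defined: x = 3, y = 3/2.
LHS = e^(x+y) ≈ 90.0171
RHS = e^x + e^y ≈ 24.5672
Since 90.0171 ≠ 24.5672, the equation fails at this point, so it cannot hold for all real values of x and y for which both sides are defined.
The correct rule is e^(x+y) = e^x · e^y (a product, not a sum).

Conclusion: No, this is NOT an identity.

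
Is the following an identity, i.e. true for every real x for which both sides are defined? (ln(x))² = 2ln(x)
Claim: (ln(x))² = 2ln(x).
Test a specific point where both sides are defined: x = 2.
LHS = (ln(x))² ≈ 0.4805
RHS = 2ln(x) ≈ 1.3863
Since 0.4805 ≠ 1.3863, the equation fails at this point, so it cannot hold for every real x for which both sides are defined.
2ln(x) equals ln(x²), which is not the same as (ln x)².

Conclusion: No, this is NOT an identity.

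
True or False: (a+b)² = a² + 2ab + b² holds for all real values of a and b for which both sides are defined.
True.

Claim: (a+b)² = a² + 2ab + b².
Reasoning: Expand: (a+b)² = (a+b)(a+b) = a·a + a·b + b·a + b·b = a² + 2ab + b².
So the two sides agree for all real values of a and b for which both sides are defined.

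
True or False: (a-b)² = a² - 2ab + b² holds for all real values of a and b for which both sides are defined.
True.

Claim: (a-b)² = a² - 2ab + b².
Reasoning: Expand: (a-b)² = (a-b)(a-b) = a·a - a·b - b·a + b·b = a² - 2ab + b².
So the two sides agree for all real values of a and b for which both sides are defined.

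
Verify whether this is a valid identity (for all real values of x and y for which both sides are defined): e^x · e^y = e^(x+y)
Claim: e^x · e^y = e^(x+y).
Reasoning: This is the law of exponents for a common base: multiplying powers adds exponents. E.g. from the series, (Σ x^j/j!)(Σ y^k/k!) = Σ_m (Σ_{j+k=m} x^j y^k/(j!k!)) = Σ_m (x+y)^m/m! by the binomial theorem.
So the two sides agree for all real values of x and y for which both sides are defined.

Conclusion: Yes, this is an identity.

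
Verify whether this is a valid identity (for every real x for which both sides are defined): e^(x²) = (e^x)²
Claim: e^(x²) = (e^x)².
Test a specific point where both sides are defined: x = 1/2.
LHS = e^(x²) ≈ 1.2840
RHS = (e^x)² ≈ 2.7183
Since 1.2840 ≠ 2.7183, the equation fails at this point, so it cannot hold for every real x for which both sides are defined.
(e^x)² = e^(2x), and 2x ≠ x² in general.

Conclusion: No, this is NOT an identity.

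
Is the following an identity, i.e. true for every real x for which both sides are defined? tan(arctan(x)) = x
Claim: tan(arctan(x)) = x.
Reasoning: For every real x, arctan(x) is by definition the angle in (-π/2, π/2) whose tangent equals x. Taking the tangent of that angle returns x.
So the two sides agree for every real x for which both sides are defined.

Conclusion: Yes, this is an identity.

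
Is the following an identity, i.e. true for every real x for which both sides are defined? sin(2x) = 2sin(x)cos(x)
Claim: sin(2x) = 2sin(x)cos(x).
Reasoning: Put y = x in the addition formula sin(x+y) = sin(x)cos(y) + cos(x)sin(y): sin(2x) = sin(x)cos(x) + cos(x)sin(x) = 2sin(x)cos(x).
So the two sides agree for every real x for which both sides are defined.

Conclusion: Yes, this is an identity.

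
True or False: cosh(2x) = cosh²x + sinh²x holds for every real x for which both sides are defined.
True.

Claim: cosh(2x) = cosh²x + sinh²x.
Reasoning: cosh²x = (e^(2x) + 2 + e^(-2x))/4 and sinh²x = (e^(2x) - 2 + e^(-2x))/4. Adding gives (2e^(2x) + 2e^(-2x))/4 = (e^(2x) + e^(-2x))/2 = cosh(2x).
So the two sides agree for every real x for which both sides are defined.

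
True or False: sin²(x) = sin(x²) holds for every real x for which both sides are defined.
False.

Claim: sin²(x) = sin(x²).
Test a specific point where both sides are defined: x = π.
LHS = sin²(x) ≈ 0.0000
RHS = sin(x²) ≈ -0.4303
Since 0.0000 ≠ -0.4303, the equation fails at this point, so it cannot hold for every real x for which both sides are defined.
sin²(x) means (sin x)², squaring the output; sin(x²) squares the input. These are different functions.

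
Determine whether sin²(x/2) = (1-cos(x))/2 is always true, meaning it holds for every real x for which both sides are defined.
Claim: sin²(x/2) = (1-cos(x))/2.
Reasoning: Use cos(2θ) = 1 - 2sin²θ with θ = x/2: cos(x) = 1 - 2sin²(x/2). Solving for sin²(x/2) gives (1 - cos(x))/2.
So the two sides agree for every real x for which both sides are defined.

Conclusion: Yes, this is an identity.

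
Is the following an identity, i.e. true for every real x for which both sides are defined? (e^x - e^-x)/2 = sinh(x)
Yes, this is an identity.

Claim: (e^x - e^-x)/2 = sinh(x).
Reasoning: This is exactly the definition of the hyperbolic sine: sinh(x) := (e^x - e^-x)/2.
So the two sides agree for every real x for which both sides are defined.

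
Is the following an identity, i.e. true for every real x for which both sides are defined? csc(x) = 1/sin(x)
Yes, this is an identity.

Claim: csc(x) = 1/sin(x).
Reasoning: csc(x) is by definition the reciprocal of sin(x), wherever sin(x) ≠ 0.
So the two sides agree for every real x for which both sides are defined.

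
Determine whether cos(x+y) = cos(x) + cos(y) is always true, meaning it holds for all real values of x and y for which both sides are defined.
Claim: cos(x+y) = cos(x) + cos(y).
Test a specific point where both sides are defined: x = π/6, y = π/2.
LHS = cos(x+y) ≈ -0.5000
RHS = cos(x) + cos(y) ≈ 0.8660
Since -0.5000 ≠ 0.8660, the equation fails at this point, so it cannot hold for all real values of x and y for which both sides are defined.
The correct expansion is cos(x+y) = cos(x)cos(y) - sin(x)sin(y); cosine is not additive.

Conclusion: No, this is NOT an identity.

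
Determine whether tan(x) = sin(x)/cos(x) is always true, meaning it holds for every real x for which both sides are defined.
Claim: tan(x) = sin(x)/cos(x).
Reasoning: For an angle x whose terminal point on the unit circle is (cos x, sin x), tan(x) is defined as the ratio (second coordinate)/(first coordinate) = sin(x)/cos(x), wherever cos(x) ≠ 0.
So the two sides agree for every real x for which both sides are defined.

Conclusion: Yes, this is an identity.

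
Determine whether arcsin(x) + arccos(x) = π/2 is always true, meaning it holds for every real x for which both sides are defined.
Yes, this is an identity.

Claim: arcsin(x) + arccos(x) = π/2.
Reasoning: Both sides are defined for -1 ≤ x ≤ 1. Let θ = arcsin(x), so sin θ = x and θ ∈ [-π/2, π/2]. Then cos(π/2 - θ) = sin θ = x and π/2 - θ ∈ [0, π], which is exactly the range of arccos, so arccos(x) = π/2 - θ. Adding: arcsin(x) + arccos(x) = θ + (π/2 - θ) = π/2.
So the two sides agree for every real x for which both sides are defined.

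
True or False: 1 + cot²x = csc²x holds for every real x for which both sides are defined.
True.

Claim: 1 + cot²x = csc²x.
Reasoning: Start from sin²x + cos²x = 1 and divide every term by sin²x (allowed wherever cot x and csc x are defined): 1 + cot²x = 1/sin²x = csc²x.
So the two sides agree for every real x for which both sides are defined.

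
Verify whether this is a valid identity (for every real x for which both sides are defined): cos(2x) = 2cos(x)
No, this is NOT an identity.

Claim: cos(2x) = 2cos(x).
Test a specific point where both sides are defined: x = π/4.
LHS = cos(2x) ≈ 0.0000
RHS = 2cos(x) ≈ 1.4142
Since 0.0000 ≠ 1.4142, the equation fails at this point, so it cannot hold for every real x for which both sides are defined.
The correct double-angle formula is cos(2x) = cos²x - sin²x.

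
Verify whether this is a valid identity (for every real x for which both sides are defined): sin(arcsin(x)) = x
Claim: sin(arcsin(x)) = x.
Reasoning: For -1 ≤ x ≤ 1 (where arcsin is defined), arcsin(x) is by definition an angle whose sine equals x. Taking the sine of that angle returns x. (Note the other order, arcsin(sin x) = x, is NOT an identity.)
So the two sides agree for every real x for which both sides are defined.

Conclusion: Yes, this is an identity.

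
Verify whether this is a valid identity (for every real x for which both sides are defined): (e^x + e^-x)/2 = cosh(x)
Yes, this is an identity.

Claim: (e^x + e^-x)/2 = cosh(x).
Reasoning: This is exactly the definition of the hyperbolic cosine: cosh(x) := (e^x + e^-x)/2.
So the two sides agree for every real x for which both sides are defined.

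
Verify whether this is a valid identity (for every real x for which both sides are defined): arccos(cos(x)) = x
Claim: arccos(cos(x)) = x.
Test a specific point where both sides are defined: x = -π/4.
LHS = arccos(cos(x)) ≈ 0.7854
RHS = x ≈ -0.7854
Since 0.7854 ≠ -0.7854, the equation fails at this point, so it cannot hold for every real x for which both sides are defined.
arccos only returns values in [0, π], so arccos(cos(x)) = x holds only for x in that interval, not for all real x.

Conclusion: No, this is NOT an identity.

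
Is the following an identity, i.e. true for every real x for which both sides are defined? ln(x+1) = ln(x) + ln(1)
No, this is NOT an identity.

Claim: ln(x+1) = ln(x) + ln(1).
Test a specific point where both sides are defined: x = 3/2.
LHS = ln(x+1) ≈ 0.9163
RHS = ln(x) + ln(1) ≈ 0.4055
Since 0.9163 ≠ 0.4055, the equation fails at this point, so it cannot hold for every real x for which both sides are defined.
ln(1) = 0, so the right side is just ln(x), which differs from ln(x+1).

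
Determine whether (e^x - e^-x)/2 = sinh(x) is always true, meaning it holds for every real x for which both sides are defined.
Claim: (e^x - e^-x)/2 = sinh(x).
Reasoning: This is exactly the definition of the hyperbolic sine: sinh(x) := (e^x - e^-x)/2.
So the two sides agree for every real x for which both sides are defined.

Conclusion: Yes, this is an identity.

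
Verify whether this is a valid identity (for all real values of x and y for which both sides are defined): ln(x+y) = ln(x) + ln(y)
No, this is NOT an identity.

Claim: ln(x+y) = ln(x) + ln(y).
Test a specific point where both sides are defined: x = 4, y = 3.
LHS = ln(x+y) ≈ 1.9459
RHS = ln(x) + ln(y) ≈ 2.4849
Since 1.9459 ≠ 2.4849, the equation fails at this point, so it cannot hold for all real values of x and y for which both sides are defined.
ln(x) + ln(y) = ln(xy), not ln(x+y).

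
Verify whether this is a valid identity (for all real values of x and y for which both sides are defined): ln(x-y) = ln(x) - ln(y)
Claim: ln(x-y) = ln(x) - ln(y).
Test a specific point where both sides are defined: x = 5, y = 1.
LHS = ln(x-y) ≈ 1.3863
RHS = ln(x) - ln(y) ≈ 1.6094
Since 1.3863 ≠ 1.6094, the equation fails at this point, so it cannot hold for all real values of x and y for which both sides are defined.
ln(x) - ln(y) = ln(x/y), not ln(x-y).

Conclusion: No, this is NOT an identity.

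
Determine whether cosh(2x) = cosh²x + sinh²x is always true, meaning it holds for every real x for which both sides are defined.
Claim: cosh(2x) = cosh²x + sinh²x.
Reasoning: cosh²x = (e^(2x) + 2 + e^(-2x))/4 and sinh²x = (e^(2x) - 2 + e^(-2x))/4. Adding gives (2e^(2x) + 2e^(-2x))/4 = (e^(2x) + e^(-2x))/2 = cosh(2x).
So the two sides agree for every real x for which both sides are defined.

Conclusion: Yes, this is an identity.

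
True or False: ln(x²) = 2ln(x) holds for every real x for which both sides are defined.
Claim: ln(x²) = 2ln(x).
Reasoning: The right side requires x > 0. For x > 0, x² = (e^(ln x))² = e^(2ln x), so ln(x²) = 2ln(x). (For x < 0 the right side is undefined, so those values are outside the claim.)
So the two sides agree for every real x for which both sides are defined.

Conclusion: True.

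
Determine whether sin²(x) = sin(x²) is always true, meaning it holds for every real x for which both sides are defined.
Claim: sin²(x) = sin(x²).
Test a specific point where both sides are defined: x = π/6.
LHS = sin²(x) ≈ 0.2500
RHS = sin(x²) ≈ 0.2707
Since 0.2500 ≠ 0.2707, the equation fails at this point, so it cannot hold for every real x for which both sides are defined.
sin²(x) means (sin x)², squaring the output; sin(x²) squares the input. These are different functions.

Conclusion: No, this is NOT an identity.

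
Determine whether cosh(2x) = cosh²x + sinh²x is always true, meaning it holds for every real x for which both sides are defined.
Yes, this is an identity.

Claim: cosh(2x) = cosh²x + sinh²x.
Reasoning: cosh²x = (e^(2x) + 2 + e^(-2x))/4 and sinh²x = (e^(2x) - 2 + e^(-2x))/4. Adding gives (2e^(2x) + 2e^(-2x))/4 = (e^(2x) + e^(-2x))/2 = cosh(2x).
So the two sides agree for every real x for which both sides are defined.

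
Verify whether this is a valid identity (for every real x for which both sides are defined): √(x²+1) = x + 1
No, this is NOT an identity.

Claim: √(x²+1) = x + 1.
Test a specific point where both sides are defined: x = 1/2.
LHS = √(x²+1) ≈ 1.1180
RHS = x + 1 ≈ 1.5000
Since 1.1180 ≠ 1.5000, the equation fails at this point, so it cannot hold for every real x for which both sides are defined.
(x+1)² = x² + 2x + 1 ≠ x² + 1 unless x = 0.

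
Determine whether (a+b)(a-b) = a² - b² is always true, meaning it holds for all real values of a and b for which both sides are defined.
Yes, this is an identity.

Claim: (a+b)(a-b) = a² - b².
Reasoning: Expand: (a+b)(a-b) = a² - ab + ba - b² = a² - b² (the cross terms cancel).
So the two sides agree for all real values of a and b for which both sides are defined.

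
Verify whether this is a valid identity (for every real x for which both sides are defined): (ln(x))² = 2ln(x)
No, this is NOT an identity.

Claim: (ln(x))² = 2ln(x).
Test a specific point where both sides are defined: x = 3/2.
LHS = (ln(x))² ≈ 0.1644
RHS = 2ln(x) ≈ 0.8109
Since 0.1644 ≠ 0.8109, the equation fails at this point, so it cannot hold for every real x for which both sides are defined.
2ln(x) equals ln(x²), which is not the same as (ln x)².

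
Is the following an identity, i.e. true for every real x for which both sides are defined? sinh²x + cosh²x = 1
No, this is NOT an identity.

Claim: sinh²x + cosh²x = 1.
Test a specific point where both sides are defined: x = -2.
LHS = sinh²x + cosh²x ≈ 27.3082
RHS = 1 ≈ 1.0000
Since 27.3082 ≠ 1.0000, the equation fails at this point, so it cannot hold for every real x for which both sides are defined.
The correct hyperbolic identity is cosh²x - sinh²x = 1 (a difference); the sum sinh²x + cosh²x equals cosh(2x).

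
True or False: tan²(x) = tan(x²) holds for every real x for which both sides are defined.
False.

Claim: tan²(x) = tan(x²).
Test a specific point where both sides are defined: x = π/6.
LHS = tan²(x) ≈ 0.3333
RHS = tan(x²) ≈ 0.2812
Since 0.3333 ≠ 0.2812, the equation fails at this point, so it cannot hold for every real x for which both sides are defined.
tan²(x) means (tan x)², squaring the output; tan(x²) squares the input. These are different functions.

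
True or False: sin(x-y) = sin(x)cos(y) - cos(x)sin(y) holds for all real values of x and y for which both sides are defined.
True.

Claim: sin(x-y) = sin(x)cos(y) - cos(x)sin(y).
Reasoning: Replace y by -y in sin(x+y) = sin(x)cos(y) + cos(x)sin(y) and use cos(-y) = cos(y), sin(-y) = -sin(y): sin(x-y) = sin(x)cos(y) - cos(x)sin(y).
So the two sides agree for all real values of x and y for which both sides are defined.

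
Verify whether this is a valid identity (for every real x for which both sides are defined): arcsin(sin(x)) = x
No, this is NOT an identity.

Claim: arcsin(sin(x)) = x.
Test a specific point where both sides are defined: x = 3π/4.
LHS = arcsin(sin(x)) ≈ 0.7854
RHS = x ≈ 2.3562
Since 0.7854 ≠ 2.3562, the equation fails at this point, so it cannot hold for every real x for which both sides are defined.
arcsin only returns values in [-π/2, π/2], so arcsin(sin(x)) = x holds only for x in that interval, not for all real x.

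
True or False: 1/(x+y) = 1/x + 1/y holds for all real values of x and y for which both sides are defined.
Claim: 1/(x+y) = 1/x + 1/y.
Test a specific point where both sides are defined: x = 3/2, y = 1.
LHS = 1/(x+y) ≈ 0.4000
RHS = 1/x + 1/y ≈ 1.6667
Since 0.4000 ≠ 1.6667, the equation fails at this point, so it cannot hold for all real values of x and y for which both sides are defined.
1/x + 1/y = (x+y)/(xy), which is not 1/(x+y).

Conclusion: False.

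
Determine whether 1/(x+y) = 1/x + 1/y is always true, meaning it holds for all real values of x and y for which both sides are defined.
No, this is NOT an identity.

Claim: 1/(x+y) = 1/x + 1/y.
Test a specific point where both sides are defined: x = 4, y = -1.
LHS = 1/(x+y) ≈ 0.3333
RHS = 1/x + 1/y ≈ -0.7500
Since 0.3333 ≠ -0.7500, the equation fails at this point, so it cannot hold for all real values of x and y for which both sides are defined.
1/x + 1/y = (x+y)/(xy), which is not 1/(x+y).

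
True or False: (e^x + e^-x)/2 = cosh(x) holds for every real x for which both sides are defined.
Claim: (e^x + e^-x)/2 = cosh(x).
Reasoning: This is exactly the definition of the hyperbolic cosine: cosh(x) := (e^x + e^-x)/2.
So the two sides agree for every real x for which both sides are defined.

Conclusion: True.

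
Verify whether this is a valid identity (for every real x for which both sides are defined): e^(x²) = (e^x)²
Claim: e^(x²) = (e^x)².
Test a specific point where both sides are defined: x = 3/2.
LHS = e^(x²) ≈ 9.4877
RHS = (e^x)² ≈ 20.0855
Since 9.4877 ≠ 20.0855, the equation fails at this point, so it cannot hold for every real x for which both sides are defined.
(e^x)² = e^(2x), and 2x ≠ x² in general.

Conclusion: No, this is NOT an identity.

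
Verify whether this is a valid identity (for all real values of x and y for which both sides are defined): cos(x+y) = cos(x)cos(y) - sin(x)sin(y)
Claim: cos(x+y) = cos(x)cos(y) - sin(x)sin(y).
Reasoning: By Euler's formula e^(i(x+y)) = e^(ix)·e^(iy) = (cos x + i·sin x)(cos y + i·sin y). The real part of the left side is cos(x+y); the real part of the product is cos(x)cos(y) - sin(x)sin(y) (since i·i = -1).
So the two sides agree for all real values of x and y for which both sides are defined.

Conclusion: Yes, this is an identity.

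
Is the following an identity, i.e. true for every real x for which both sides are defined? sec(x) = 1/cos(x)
Claim: sec(x) = 1/cos(x).
Reasoning: sec(x) is by definition the reciprocal of cos(x), wherever cos(x) ≠ 0.
So the two sides agree for every real x for which both sides are defined.

Conclusion: Yes, this is an identity.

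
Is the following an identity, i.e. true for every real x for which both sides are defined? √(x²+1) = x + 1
No, this is NOT an identity.

Claim: √(x²+1) = x + 1.
Test a specific point where both sides are defined: x = -2.
LHS = √(x²+1) ≈ 2.2361
RHS = x + 1 ≈ -1.0000
Since 2.2361 ≠ -1.0000, the equation fails at this point, so it cannot hold for every real x for which both sides are defined.
(x+1)² = x² + 2x + 1 ≠ x² + 1 unless x = 0.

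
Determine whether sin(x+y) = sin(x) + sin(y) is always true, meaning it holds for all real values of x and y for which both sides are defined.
Claim: sin(x+y) = sin(x) + sin(y).
Test a specific point where both sides are defined: x = π/6, y = π/2.
LHS = sin(x+y) ≈ 0.8660
RHS = sin(x) + sin(y) ≈ 1.5000
Since 0.8660 ≠ 1.5000, the equation fails at this point, so it cannot hold for all real values of x and y for which both sides are defined.
The correct expansion is sin(x+y) = sin(x)cos(y) + cos(x)sin(y); sine is not additive.

Conclusion: No, this is NOT an identity.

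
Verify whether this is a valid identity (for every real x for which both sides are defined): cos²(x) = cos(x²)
No, this is NOT an identity.

Claim: cos²(x) = cos(x²).
Test a specific point where both sides are defined: x = π/3.
LHS = cos²(x) ≈ 0.2500
RHS = cos(x²) ≈ 0.4566
Since 0.2500 ≠ 0.4566, the equation fails at this point, so it cannot hold for every real x for which both sides are defined.
cos²(x) means (cos x)², squaring the output; cos(x²) squares the input. These are different functions.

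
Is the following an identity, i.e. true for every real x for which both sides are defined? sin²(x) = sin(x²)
Claim: sin²(x) = sin(x²).
Test a specific point where both sides are defined: x = 2π/3.
LHS = sin²(x) ≈ 0.7500
RHS = sin(x²) ≈ -0.9474
Since 0.7500 ≠ -0.9474, the equation fails at this point, so it cannot hold for every real x for which both sides are defined.
sin²(x) means (sin x)², squaring the output; sin(x²) squares the input. These are different functions.

Conclusion: No, this is NOT an identity.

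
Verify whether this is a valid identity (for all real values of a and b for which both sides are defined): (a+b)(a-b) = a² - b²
Claim: (a+b)(a-b) = a² - b².
Reasoning: Expand: (a+b)(a-b) = a² - ab + ba - b² = a² - b² (the cross terms cancel).
So the two sides agree for all real values of a and b for which both sides are defined.

Conclusion: Yes, this is an identity.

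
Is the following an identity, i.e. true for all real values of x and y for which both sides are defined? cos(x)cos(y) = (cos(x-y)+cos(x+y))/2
Yes, this is an identity.

Claim: cos(x)cos(y) = (cos(x-y)+cos(x+y))/2.
Reasoning: cos(x-y) = cos(x)cos(y) + sin(x)sin(y) and cos(x+y) = cos(x)cos(y) - sin(x)sin(y). Adding, cos(x-y) + cos(x+y) = 2cos(x)cos(y); divide by 2.
So the two sides agree for all real values of x and y for which both sides are defined.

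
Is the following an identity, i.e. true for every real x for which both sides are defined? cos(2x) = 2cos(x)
Claim: cos(2x) = 2cos(x).
Test a specific point where both sides are defined: x = -π/4.
LHS = cos(2x) ≈ 0.0000
RHS = 2cos(x) ≈ 1.4142
Since 0.0000 ≠ 1.4142, the equation fails at this point, so it cannot hold for every real x for which both sides are defined.
The correct double-angle formula is cos(2x) = cos²x - sin²x.

Conclusion: No, this is NOT an identity.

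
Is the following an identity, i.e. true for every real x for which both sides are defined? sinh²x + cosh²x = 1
Claim: sinh²x + cosh²x = 1.
Test a specific point where both sides are defined: x = 3/2.
LHS = sinh²x + cosh²x ≈ 10.0677
RHS = 1 ≈ 1.0000
Since 10.0677 ≠ 1.0000, the equation fails at this point, so it cannot hold for every real x for which both sides are defined.
The correct hyperbolic identity is cosh²x - sinh²x = 1 (a difference); the sum sinh²x + cosh²x equals cosh(2x).

Conclusion: No, this is NOT an identity.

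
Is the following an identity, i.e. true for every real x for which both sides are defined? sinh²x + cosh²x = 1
No, this is NOT an identity.

Claim: sinh²x + cosh²x = 1.
Test a specific point where both sides are defined: x = 4.
LHS = sinh²x + cosh²x ≈ 1490.4792
RHS = 1 ≈ 1.0000
Since 1490.4792 ≠ 1.0000, the equation fails at this point, so it cannot hold for every real x for which both sides are defined.
The correct hyperbolic identity is cosh²x - sinh²x = 1 (a difference); the sum sinh²x + cosh²x equals cosh(2x).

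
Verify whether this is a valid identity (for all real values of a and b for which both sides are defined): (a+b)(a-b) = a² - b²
Claim: (a+b)(a-b) = a² - b².
Reasoning: Expand: (a+b)(a-b) = a² - ab + ba - b² = a² - b² (the cross terms cancel).
So the two sides agree for all real values of a and b for which both sides are defined.

Conclusion: Yes, this is an identity.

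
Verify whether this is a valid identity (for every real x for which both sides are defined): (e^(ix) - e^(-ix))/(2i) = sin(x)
Claim: (e^(ix) - e^(-ix))/(2i) = sin(x).
Reasoning: By Euler's formula e^(ix) = cos(x) + i·sin(x) and e^(-ix) = cos(x) - i·sin(x). Subtracting cancels the cosine terms: e^(ix) - e^(-ix) = 2i·sin(x); divide by 2i.
So the two sides agree for every real x for which both sides are defined.

Conclusion: Yes, this is an identity.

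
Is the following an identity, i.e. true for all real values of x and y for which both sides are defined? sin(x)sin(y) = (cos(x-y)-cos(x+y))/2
Yes, this is an identity.

Claim: sin(x)sin(y) = (cos(x-y)-cos(x+y))/2.
Reasoning: cos(x-y) = cos(x)cos(y) + sin(x)sin(y) and cos(x+y) = cos(x)cos(y) - sin(x)sin(y). Subtracting, cos(x-y) - cos(x+y) = 2sin(x)sin(y); divide by 2.
So the two sides agree for all real values of x and y for which both sides are defined.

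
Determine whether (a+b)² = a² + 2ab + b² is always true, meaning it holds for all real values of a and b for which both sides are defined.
Yes, this is an identity.

Claim: (a+b)² = a² + 2ab + b².
Reasoning: Expand: (a+b)² = (a+b)(a+b) = a·a + a·b + b·a + b·b = a² + 2ab + b².
So the two sides agree for all real values of a and b for which both sides are defined.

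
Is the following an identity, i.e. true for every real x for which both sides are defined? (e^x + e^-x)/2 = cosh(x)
Claim: (e^x + e^-x)/2 = cosh(x).
Reasoning: This is exactly the definition of the hyperbolic cosine: cosh(x) := (e^x + e^-x)/2.
So the two sides agree for every real x for which both sides are defined.

Conclusion: Yes, this is an identity.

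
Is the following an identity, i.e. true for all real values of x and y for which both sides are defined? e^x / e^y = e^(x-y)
Claim: e^x / e^y = e^(x-y).
Reasoning: 1/e^y = e^(-y), so e^x / e^y = e^x · e^(-y) = e^(x + (-y)) = e^(x-y) by the product rule for exponents.
So the two sides agree for all real values of x and y for which both sides are defined.

Conclusion: Yes, this is an identity.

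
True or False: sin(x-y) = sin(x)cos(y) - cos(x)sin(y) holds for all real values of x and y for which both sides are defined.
True.

Claim: sin(x-y) = sin(x)cos(y) - cos(x)sin(y).
Reasoning: Replace y by -y in sin(x+y) = sin(x)cos(y) + cos(x)sin(y) and use cos(-y) = cos(y), sin(-y) = -sin(y): sin(x-y) = sin(x)cos(y) - cos(x)sin(y).
So the two sides agree for all real values of x and y for which both sides are defined.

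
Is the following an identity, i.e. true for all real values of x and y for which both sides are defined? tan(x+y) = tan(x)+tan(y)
No, this is NOT an identity.

Claim: tan(x+y) = tan(x)+tan(y).
Test a specific point where both sides are defined: x = π/4, y = -π/3.
LHS = tan(x+y) ≈ -0.2679
RHS = tan(x)+tan(y) ≈ -0.7321
Since -0.2679 ≠ -0.7321, the equation fails at this point, so it cannot hold for all real values of x and y for which both sides are defined.
The correct formula is tan(x+y) = (tan(x) + tan(y))/(1 - tan(x)tan(y)).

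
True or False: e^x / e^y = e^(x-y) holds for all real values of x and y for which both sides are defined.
True.

Claim: e^x / e^y = e^(x-y).
Reasoning: 1/e^y = e^(-y), so e^x / e^y = e^x · e^(-y) = e^(x + (-y)) = e^(x-y) by the product rule for exponents.
So the two sides agree for all real values of x and y for which both sides are defined.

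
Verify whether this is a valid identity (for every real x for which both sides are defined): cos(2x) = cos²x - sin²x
Yes, this is an identity.

Claim: cos(2x) = cos²x - sin²x.
Reasoning: Put y = x in the addition formula cos(x+y) = cos(x)cos(y) - sin(x)sin(y): cos(2x) = cos²x - sin²x.
So the two sides agree for every real x for which both sides are defined.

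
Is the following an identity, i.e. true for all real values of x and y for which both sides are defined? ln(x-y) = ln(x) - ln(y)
No, this is NOT an identity.

Claim: ln(x-y) = ln(x) - ln(y).
Test a specific point where both sides are defined: x = 4, y = 3.
LHS = ln(x-y) ≈ 0.0000
RHS = ln(x) - ln(y) ≈ 0.2877
Since 0.0000 ≠ 0.2877, the equation fails at this point, so it cannot hold for all real values of x and y for which both sides are defined.
ln(x) - ln(y) = ln(x/y), not ln(x-y).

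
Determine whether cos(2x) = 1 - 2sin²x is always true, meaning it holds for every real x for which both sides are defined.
Yes, this is an identity.

Claim: cos(2x) = 1 - 2sin²x.
Reasoning: cos(2x) = cos²x - sin²x. Replace cos²x by 1 - sin²x: (1 - sin²x) - sin²x = 1 - 2sin²x.
So the two sides agree for every real x for which both sides are defined.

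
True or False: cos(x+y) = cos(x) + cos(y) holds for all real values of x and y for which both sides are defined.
Claim: cos(x+y) = cos(x) + cos(y).
Test a specific point where both sides are defined: x = -π/4, y = π/6.
LHS = cos(x+y) ≈ 0.9659
RHS = cos(x) + cos(y) ≈ 1.5731
Since 0.9659 ≠ 1.5731, the equation fails at this point, so it cannot hold for all real values of x and y for which both sides are defined.
The correct expansion is cos(x+y) = cos(x)cos(y) - sin(x)sin(y); cosine is not additive.

Conclusion: False.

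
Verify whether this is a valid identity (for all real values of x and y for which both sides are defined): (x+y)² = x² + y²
No, this is NOT an identity.

Claim: (x+y)² = x² + y².
Test a specific point where both sides are defined: x = 3/2, y = 3/2.
LHS = (x+y)² ≈ 9.0000
RHS = x² + y² ≈ 4.5000
Since 9.0000 ≠ 4.5000, the equation fails at this point, so it cannot hold for all real values of x and y for which both sides are defined.
The correct expansion is (x+y)² = x² + 2xy + y²; the cross term 2xy is missing.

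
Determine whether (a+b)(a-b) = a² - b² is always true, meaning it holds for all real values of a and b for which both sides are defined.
Claim: (a+b)(a-b) = a² - b².
Reasoning: Expand: (a+b)(a-b) = a² - ab + ba - b² = a² - b² (the cross terms cancel).
So the two sides agree for all real values of a and b for which both sides are defined.

Conclusion: Yes, this is an identity.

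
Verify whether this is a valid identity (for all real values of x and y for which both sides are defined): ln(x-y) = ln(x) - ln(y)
No, this is NOT an identity.

Claim: ln(x-y) = ln(x) - ln(y).
Test a specific point where both sides are defined: x = 3/2, y = 1/2.
LHS = ln(x-y) ≈ 0.0000
RHS = ln(x) - ln(y) ≈ 1.0986
Since 0.0000 ≠ 1.0986, the equation fails at this point, so it cannot hold for all real values of x and y for which both sides are defined.
ln(x) - ln(y) = ln(x/y), not ln(x-y).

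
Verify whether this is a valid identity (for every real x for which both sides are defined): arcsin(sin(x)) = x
Claim: arcsin(sin(x)) = x.
Test a specific point where both sides are defined: x = 3π/4.
LHS = arcsin(sin(x)) ≈ 0.7854
RHS = x ≈ 2.3562
Since 0.7854 ≠ 2.3562, the equation fails at this point, so it cannot hold for every real x for which both sides are defined.
arcsin only returns values in [-π/2, π/2], so arcsin(sin(x)) = x holds only for x in that interval, not for all real x.

Conclusion: No, this is NOT an identity.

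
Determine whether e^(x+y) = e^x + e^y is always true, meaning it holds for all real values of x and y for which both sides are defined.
No, this is NOT an identity.

Claim: e^(x+y) = e^x + e^y.
Test a specific point where both sides are defined: x = -2, y = 3.
LHS = e^(x+y) ≈ 2.7183
RHS = e^x + e^y ≈ 20.2209
Since 2.7183 ≠ 20.2209, the equation fails at this point, so it cannot hold for all real values of x and y for which both sides are defined.
The correct rule is e^(x+y) = e^x · e^y (a product, not a sum).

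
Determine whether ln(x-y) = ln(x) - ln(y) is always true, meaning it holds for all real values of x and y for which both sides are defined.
Claim: ln(x-y) = ln(x) - ln(y).
Test a specific point where both sides are defined: x = 1, y = 1/2.
LHS = ln(x-y) ≈ -0.6931
RHS = ln(x) - ln(y) ≈ 0.6931
Since -0.6931 ≠ 0.6931, the equation fails at this point, so it cannot hold for all real values of x and y for which both sides are defined.
ln(x) - ln(y) = ln(x/y), not ln(x-y).

Conclusion: No, this is NOT an identity.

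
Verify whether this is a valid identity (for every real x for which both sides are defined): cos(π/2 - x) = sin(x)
Claim: cos(π/2 - x) = sin(x).
Reasoning: Use cos(u - v) = cos(u)cos(v) + sin(u)sin(v) with u = π/2, v = x: cos(π/2)cos(x) + sin(π/2)sin(x) = 0·cos(x) + 1·sin(x) = sin(x).
So the two sides agree for every real x for which both sides are defined.

Conclusion: Yes, this is an identity.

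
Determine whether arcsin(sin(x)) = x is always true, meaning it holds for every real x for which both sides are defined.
No, this is NOT an identity.

Claim: arcsin(sin(x)) = x.
Test a specific point where both sides are defined: x = π.
LHS = arcsin(sin(x)) ≈ 0.0000
RHS = x ≈ 3.1416
Since 0.0000 ≠ 3.1416, the equation fails at this point, so it cannot hold for every real x for which both sides are defined.
arcsin only returns values in [-π/2, π/2], so arcsin(sin(x)) = x holds only for x in that interval, not for all real x.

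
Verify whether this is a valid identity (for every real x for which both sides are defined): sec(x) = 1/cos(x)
Claim: sec(x) = 1/cos(x).
Reasoning: sec(x) is by definition the reciprocal of cos(x), wherever cos(x) ≠ 0.
So the two sides agree for every real x for which both sides are defined.

Conclusion: Yes, this is an identity.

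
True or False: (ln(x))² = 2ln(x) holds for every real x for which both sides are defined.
Claim: (ln(x))² = 2ln(x).
Test a specific point where both sides are defined: x = 5.
LHS = (ln(x))² ≈ 2.5903
RHS = 2ln(x) ≈ 3.2189
Since 2.5903 ≠ 3.2189, the equation fails at this point, so it cannot hold for every real x for which both sides are defined.
2ln(x) equals ln(x²), which is not the same as (ln x)².

Conclusion: False.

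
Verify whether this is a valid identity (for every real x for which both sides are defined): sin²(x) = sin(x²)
Claim: sin²(x) = sin(x²).
Test a specific point where both sides are defined: x = π/2.
LHS = sin²(x) ≈ 1.0000
RHS = sin(x²) ≈ 0.6243
Since 1.0000 ≠ 0.6243, the equation fails at this point, so it cannot hold for every real x for which both sides are defined.
sin²(x) means (sin x)², squaring the output; sin(x²) squares the input. These are different functions.

Conclusion: No, this is NOT an identity.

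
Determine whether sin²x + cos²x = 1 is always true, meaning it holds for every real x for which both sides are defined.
Yes, this is an identity.

Claim: sin²x + cos²x = 1.
Reasoning: The point (cos x, sin x) lies on the unit circle X² + Y² = 1, so cos²x + sin²x = 1 for every real x.
So the two sides agree for every real x for which both sides are defined.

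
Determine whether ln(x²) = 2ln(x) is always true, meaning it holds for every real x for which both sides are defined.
Yes, this is an identity.

Claim: ln(x²) = 2ln(x).
Reasoning: The right side requires x > 0. For x > 0, x² = (e^(ln x))² = e^(2ln x), so ln(x²) = 2ln(x). (For x < 0 the right side is undefined, so those values are outside the claim.)
So the two sides agree for every real x for which both sides are defined.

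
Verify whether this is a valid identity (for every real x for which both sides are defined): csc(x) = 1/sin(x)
Yes, this is an identity.

Claim: csc(x) = 1/sin(x).
Reasoning: csc(x) is by definition the reciprocal of sin(x), wherever sin(x) ≠ 0.
So the two sides agree for every real x for which both sides are defined.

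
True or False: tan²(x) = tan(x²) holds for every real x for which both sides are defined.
Claim: tan²(x) = tan(x²).
Test a specific point where both sides are defined: x = π/4.
LHS = tan²(x) ≈ 1.0000
RHS = tan(x²) ≈ 0.7092
Since 1.0000 ≠ 0.7092, the equation fails at this point, so it cannot hold for every real x for which both sides are defined.
tan²(x) means (tan x)², squaring the output; tan(x²) squares the input. These are different functions.

Conclusion: False.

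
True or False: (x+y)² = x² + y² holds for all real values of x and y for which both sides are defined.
Claim: (x+y)² = x² + y².
Test a specific point where both sides are defined: x = 1/2, y = 4.
LHS = (x+y)² ≈ 20.2500
RHS = x² + y² ≈ 16.2500
Since 20.2500 ≠ 16.2500, the equation fails at this point, so it cannot hold for all real values of x and y for which both sides are defined.
The correct expansion is (x+y)² = x² + 2xy + y²; the cross term 2xy is missing.

Conclusion: False.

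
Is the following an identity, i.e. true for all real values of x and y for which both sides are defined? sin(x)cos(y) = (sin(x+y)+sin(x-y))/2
Claim: sin(x)cos(y) = (sin(x+y)+sin(x-y))/2.
Reasoning: sin(x+y) = sin(x)cos(y) + cos(x)sin(y) and sin(x-y) = sin(x)cos(y) - cos(x)sin(y). Adding, sin(x+y) + sin(x-y) = 2sin(x)cos(y); divide by 2.
So the two sides agree for all real values of x and y for which both sides are defined.

Conclusion: Yes, this is an identity.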